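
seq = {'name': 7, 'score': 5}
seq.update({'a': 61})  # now {'name': 7, 'score': 5, 'a': 61}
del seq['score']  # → {'name': 7, 'a': 61}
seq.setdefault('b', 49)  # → 49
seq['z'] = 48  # {'name': 7, 'a': 61, 'b': 49, 'z': 48}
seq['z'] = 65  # {'name': 7, 'a': 61, 'b': 49, 'z': 65}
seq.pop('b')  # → 49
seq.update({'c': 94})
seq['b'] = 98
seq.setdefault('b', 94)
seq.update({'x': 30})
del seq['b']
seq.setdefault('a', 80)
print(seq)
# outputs {'name': 7, 'a': 61, 'z': 65, 'c': 94, 'x': 30}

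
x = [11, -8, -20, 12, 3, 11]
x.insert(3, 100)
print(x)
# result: [11, -8, -20, 100, 12, 3, 11]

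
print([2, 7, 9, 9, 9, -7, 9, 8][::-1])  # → [8, 9, -7, 9, 9, 9, 7, 2]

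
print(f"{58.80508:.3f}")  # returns 58.805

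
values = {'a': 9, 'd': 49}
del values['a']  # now {'d': 49}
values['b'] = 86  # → {'d': 49, 'b': 86}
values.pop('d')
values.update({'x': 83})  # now {'b': 86, 'x': 83}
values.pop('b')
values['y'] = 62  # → {'x': 83, 'y': 62}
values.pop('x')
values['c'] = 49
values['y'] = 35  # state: {'y': 35, 'c': 49}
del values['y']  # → {'c': 49}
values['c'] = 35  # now {'c': 35}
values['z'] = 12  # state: {'c': 35, 'z': 12}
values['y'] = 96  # {'c': 35, 'z': 12, 'y': 96}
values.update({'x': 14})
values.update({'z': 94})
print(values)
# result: {'c': 35, 'z': 94, 'y': 96, 'x': 14}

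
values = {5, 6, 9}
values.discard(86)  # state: {5, 6, 9}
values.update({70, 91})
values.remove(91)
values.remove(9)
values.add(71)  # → {5, 6, 70, 71}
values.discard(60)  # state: {5, 6, 70, 71}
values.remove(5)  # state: {6, 70, 71}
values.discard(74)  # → {6, 70, 71}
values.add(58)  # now {6, 58, 70, 71}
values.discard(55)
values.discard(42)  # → {6, 58, 70, 71}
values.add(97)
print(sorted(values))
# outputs [6, 58, 70, 71, 97]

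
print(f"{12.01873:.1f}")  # 12.0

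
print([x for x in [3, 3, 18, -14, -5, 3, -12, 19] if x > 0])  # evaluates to [3, 3, 18, 3, 19]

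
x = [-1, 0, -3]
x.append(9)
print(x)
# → [-1, 0, -3, 9]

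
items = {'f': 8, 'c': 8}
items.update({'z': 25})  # {'f': 8, 'c': 8, 'z': 25}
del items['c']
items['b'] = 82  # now {'f': 8, 'z': 25, 'b': 82}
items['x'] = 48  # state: {'f': 8, 'z': 25, 'b': 82, 'x': 48}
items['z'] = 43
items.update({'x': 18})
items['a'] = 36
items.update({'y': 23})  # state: {'f': 8, 'z': 43, 'b': 82, 'x': 18, 'a': 36, 'y': 23}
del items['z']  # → {'f': 8, 'b': 82, 'x': 18, 'a': 36, 'y': 23}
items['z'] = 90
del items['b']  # {'f': 8, 'x': 18, 'a': 36, 'y': 23, 'z': 90}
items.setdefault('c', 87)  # 87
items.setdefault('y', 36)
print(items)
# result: {'f': 8, 'x': 18, 'a': 36, 'y': 23, 'z': 90, 'c': 87}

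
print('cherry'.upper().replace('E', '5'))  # CH5RRY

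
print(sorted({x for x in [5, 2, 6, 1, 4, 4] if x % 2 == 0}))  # [2, 4, 6]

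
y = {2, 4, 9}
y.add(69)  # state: {2, 4, 9, 69}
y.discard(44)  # {2, 4, 9, 69}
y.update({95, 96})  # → {2, 4, 9, 69, 95, 96}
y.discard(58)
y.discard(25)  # {2, 4, 9, 69, 95, 96}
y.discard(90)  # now {2, 4, 9, 69, 95, 96}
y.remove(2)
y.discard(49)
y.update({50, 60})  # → {4, 9, 50, 60, 69, 95, 96}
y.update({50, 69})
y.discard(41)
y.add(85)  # {4, 9, 50, 60, 69, 85, 95, 96}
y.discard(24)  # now {4, 9, 50, 60, 69, 85, 95, 96}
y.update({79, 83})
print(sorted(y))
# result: [4, 9, 50, 60, 69, 79, 83, 85, 95, 96]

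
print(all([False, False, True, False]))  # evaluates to False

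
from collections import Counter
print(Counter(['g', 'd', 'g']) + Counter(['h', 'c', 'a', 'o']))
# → Counter({'g': 2, 'd': 1, 'h': 1, 'c': 1, 'a': 1, 'o': 1})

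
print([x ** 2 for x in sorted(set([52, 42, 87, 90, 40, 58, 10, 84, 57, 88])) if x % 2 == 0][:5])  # [100, 1600, 1764, 2704, 3364]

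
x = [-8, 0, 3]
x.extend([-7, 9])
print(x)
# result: [-8, 0, 3, -7, 9]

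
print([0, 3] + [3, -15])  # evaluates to [0, 3, 3, -15]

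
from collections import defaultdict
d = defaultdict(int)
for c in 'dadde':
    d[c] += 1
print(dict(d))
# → {'d': 3, 'a': 1, 'e': 1}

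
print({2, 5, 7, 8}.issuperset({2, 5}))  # True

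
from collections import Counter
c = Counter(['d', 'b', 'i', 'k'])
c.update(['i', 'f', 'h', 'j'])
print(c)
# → Counter({'i': 2, 'd': 1, 'b': 1, 'k': 1, 'f': 1, 'h': 1, 'j': 1})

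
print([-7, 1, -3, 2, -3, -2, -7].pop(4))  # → -3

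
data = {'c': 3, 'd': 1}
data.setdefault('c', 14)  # 3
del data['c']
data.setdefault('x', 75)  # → 75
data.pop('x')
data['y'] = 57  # {'d': 1, 'y': 57}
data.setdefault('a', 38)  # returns 38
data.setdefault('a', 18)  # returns 38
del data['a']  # {'d': 1, 'y': 57}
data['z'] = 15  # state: {'d': 1, 'y': 57, 'z': 15}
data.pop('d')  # 1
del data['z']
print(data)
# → {'y': 57}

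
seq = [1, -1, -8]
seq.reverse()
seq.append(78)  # [-8, -1, 1, 78]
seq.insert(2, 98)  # [-8, -1, 98, 1, 78]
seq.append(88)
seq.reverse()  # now [88, 78, 1, 98, -1, -8]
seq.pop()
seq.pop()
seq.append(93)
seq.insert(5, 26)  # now [88, 78, 1, 98, 93, 26]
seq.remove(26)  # [88, 78, 1, 98, 93]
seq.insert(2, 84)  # [88, 78, 84, 1, 98, 93]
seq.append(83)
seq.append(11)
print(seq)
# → [88, 78, 84, 1, 98, 93, 83, 11]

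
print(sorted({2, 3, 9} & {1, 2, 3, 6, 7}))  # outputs [2, 3]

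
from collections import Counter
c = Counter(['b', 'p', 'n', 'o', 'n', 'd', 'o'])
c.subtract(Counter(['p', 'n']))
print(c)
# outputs Counter({'o': 2, 'b': 1, 'n': 1, 'd': 1, 'p': 0})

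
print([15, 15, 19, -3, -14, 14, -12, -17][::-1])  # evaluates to [-17, -12, 14, -14, -3, 19, 15, 15]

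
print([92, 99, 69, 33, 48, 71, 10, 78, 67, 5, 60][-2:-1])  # [5]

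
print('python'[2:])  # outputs thon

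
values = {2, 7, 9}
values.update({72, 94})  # {2, 7, 9, 72, 94}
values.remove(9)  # {2, 7, 72, 94}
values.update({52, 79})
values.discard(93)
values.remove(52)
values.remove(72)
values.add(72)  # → {2, 7, 72, 79, 94}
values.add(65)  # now {2, 7, 65, 72, 79, 94}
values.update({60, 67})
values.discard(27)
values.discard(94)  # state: {2, 7, 60, 65, 67, 72, 79}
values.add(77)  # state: {2, 7, 60, 65, 67, 72, 77, 79}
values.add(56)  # {2, 7, 56, 60, 65, 67, 72, 77, 79}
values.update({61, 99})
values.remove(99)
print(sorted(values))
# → [2, 7, 56, 60, 61, 65, 67, 72, 77, 79]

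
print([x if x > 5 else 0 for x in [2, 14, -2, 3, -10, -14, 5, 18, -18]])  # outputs [0, 14, 0, 0, 0, 0, 0, 18, 0]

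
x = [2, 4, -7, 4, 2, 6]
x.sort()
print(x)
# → [-7, 2, 2, 4, 4, 6]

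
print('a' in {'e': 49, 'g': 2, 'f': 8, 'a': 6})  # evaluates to True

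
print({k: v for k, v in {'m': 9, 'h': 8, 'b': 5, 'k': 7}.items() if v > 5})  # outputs {'m': 9, 'h': 8, 'k': 7}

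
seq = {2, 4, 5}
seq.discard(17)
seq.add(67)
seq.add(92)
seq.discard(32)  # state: {2, 4, 5, 67, 92}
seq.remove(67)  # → {2, 4, 5, 92}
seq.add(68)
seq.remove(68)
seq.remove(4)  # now {2, 5, 92}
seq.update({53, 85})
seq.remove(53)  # {2, 5, 85, 92}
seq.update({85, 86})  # {2, 5, 85, 86, 92}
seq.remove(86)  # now {2, 5, 85, 92}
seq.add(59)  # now {2, 5, 59, 85, 92}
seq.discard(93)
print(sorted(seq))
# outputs [2, 5, 59, 85, 92]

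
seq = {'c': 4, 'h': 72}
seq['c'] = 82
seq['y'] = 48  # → {'c': 82, 'h': 72, 'y': 48}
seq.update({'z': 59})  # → {'c': 82, 'h': 72, 'y': 48, 'z': 59}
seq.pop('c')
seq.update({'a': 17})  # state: {'h': 72, 'y': 48, 'z': 59, 'a': 17}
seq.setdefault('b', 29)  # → 29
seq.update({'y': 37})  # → {'h': 72, 'y': 37, 'z': 59, 'a': 17, 'b': 29}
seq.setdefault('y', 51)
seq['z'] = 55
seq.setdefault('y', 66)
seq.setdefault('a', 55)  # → 17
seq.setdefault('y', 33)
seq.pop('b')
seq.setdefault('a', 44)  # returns 17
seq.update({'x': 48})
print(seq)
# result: {'h': 72, 'y': 37, 'z': 55, 'a': 17, 'x': 48}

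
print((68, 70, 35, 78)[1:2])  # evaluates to (70,)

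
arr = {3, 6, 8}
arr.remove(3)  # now {6, 8}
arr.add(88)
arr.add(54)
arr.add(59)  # {6, 8, 54, 59, 88}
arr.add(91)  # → {6, 8, 54, 59, 88, 91}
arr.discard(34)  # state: {6, 8, 54, 59, 88, 91}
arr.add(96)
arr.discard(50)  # {6, 8, 54, 59, 88, 91, 96}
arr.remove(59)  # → {6, 8, 54, 88, 91, 96}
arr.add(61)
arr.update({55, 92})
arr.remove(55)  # {6, 8, 54, 61, 88, 91, 92, 96}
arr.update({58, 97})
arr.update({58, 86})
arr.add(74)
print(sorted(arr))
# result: [6, 8, 54, 58, 61, 74, 86, 88, 91, 92, 96, 97]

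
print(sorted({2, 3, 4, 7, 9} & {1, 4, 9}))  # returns [4, 9]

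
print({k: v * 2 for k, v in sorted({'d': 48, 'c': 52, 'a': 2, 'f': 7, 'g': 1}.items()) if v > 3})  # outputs {'c': 104, 'd': 96, 'f': 14}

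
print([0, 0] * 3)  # [0, 0, 0, 0, 0, 0]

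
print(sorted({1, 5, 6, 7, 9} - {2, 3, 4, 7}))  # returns [1, 5, 6, 9]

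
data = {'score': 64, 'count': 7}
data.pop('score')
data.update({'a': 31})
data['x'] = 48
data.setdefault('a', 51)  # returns 31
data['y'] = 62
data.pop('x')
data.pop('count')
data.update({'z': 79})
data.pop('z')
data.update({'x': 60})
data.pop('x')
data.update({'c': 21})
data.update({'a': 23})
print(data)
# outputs {'a': 23, 'y': 62, 'c': 21}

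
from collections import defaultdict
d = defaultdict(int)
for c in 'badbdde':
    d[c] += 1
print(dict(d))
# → {'b': 2, 'a': 1, 'd': 3, 'e': 1}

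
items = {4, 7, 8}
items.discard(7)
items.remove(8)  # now {4}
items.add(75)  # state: {4, 75}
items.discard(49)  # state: {4, 75}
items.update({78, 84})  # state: {4, 75, 78, 84}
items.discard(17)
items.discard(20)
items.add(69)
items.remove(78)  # {4, 69, 75, 84}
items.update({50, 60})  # {4, 50, 60, 69, 75, 84}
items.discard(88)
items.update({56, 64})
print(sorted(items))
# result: [4, 50, 56, 60, 64, 69, 75, 84]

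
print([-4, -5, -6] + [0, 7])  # [-4, -5, -6, 0, 7]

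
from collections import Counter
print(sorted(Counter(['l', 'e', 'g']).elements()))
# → ['e', 'g', 'l']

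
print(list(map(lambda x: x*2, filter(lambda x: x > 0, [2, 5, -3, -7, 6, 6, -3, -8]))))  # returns [4, 10, 12, 12]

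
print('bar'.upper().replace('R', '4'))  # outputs BA4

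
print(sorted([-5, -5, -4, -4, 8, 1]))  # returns [-5, -5, -4, -4, 1, 8]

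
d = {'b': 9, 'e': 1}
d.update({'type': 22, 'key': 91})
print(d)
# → {'b': 9, 'e': 1, 'type': 22, 'key': 91}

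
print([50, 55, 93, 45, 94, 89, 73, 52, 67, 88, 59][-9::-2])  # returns [93, 50]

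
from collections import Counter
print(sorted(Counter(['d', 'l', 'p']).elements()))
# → ['d', 'l', 'p']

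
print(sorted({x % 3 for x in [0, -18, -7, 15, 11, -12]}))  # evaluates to [0, 2]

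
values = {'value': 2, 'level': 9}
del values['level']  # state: {'value': 2}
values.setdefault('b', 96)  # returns 96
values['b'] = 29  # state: {'value': 2, 'b': 29}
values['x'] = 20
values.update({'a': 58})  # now {'value': 2, 'b': 29, 'x': 20, 'a': 58}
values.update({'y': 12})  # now {'value': 2, 'b': 29, 'x': 20, 'a': 58, 'y': 12}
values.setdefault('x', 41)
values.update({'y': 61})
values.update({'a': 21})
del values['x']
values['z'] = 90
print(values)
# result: {'value': 2, 'b': 29, 'a': 21, 'y': 61, 'z': 90}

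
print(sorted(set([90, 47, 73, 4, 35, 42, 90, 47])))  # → [4, 35, 42, 47, 73, 90]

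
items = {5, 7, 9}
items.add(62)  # {5, 7, 9, 62}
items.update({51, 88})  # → {5, 7, 9, 51, 62, 88}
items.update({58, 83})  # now {5, 7, 9, 51, 58, 62, 83, 88}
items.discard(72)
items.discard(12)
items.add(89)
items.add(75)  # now {5, 7, 9, 51, 58, 62, 75, 83, 88, 89}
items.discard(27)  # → {5, 7, 9, 51, 58, 62, 75, 83, 88, 89}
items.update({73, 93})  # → {5, 7, 9, 51, 58, 62, 73, 75, 83, 88, 89, 93}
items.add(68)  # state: {5, 7, 9, 51, 58, 62, 68, 73, 75, 83, 88, 89, 93}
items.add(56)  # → {5, 7, 9, 51, 56, 58, 62, 68, 73, 75, 83, 88, 89, 93}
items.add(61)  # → {5, 7, 9, 51, 56, 58, 61, 62, 68, 73, 75, 83, 88, 89, 93}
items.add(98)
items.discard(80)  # {5, 7, 9, 51, 56, 58, 61, 62, 68, 73, 75, 83, 88, 89, 93, 98}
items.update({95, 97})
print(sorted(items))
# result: [5, 7, 9, 51, 56, 58, 61, 62, 68, 73, 75, 83, 88, 89, 93, 95, 97, 98]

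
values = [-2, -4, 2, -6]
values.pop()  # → -6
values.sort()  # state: [-4, -2, 2]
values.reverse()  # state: [2, -2, -4]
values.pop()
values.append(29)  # [2, -2, 29]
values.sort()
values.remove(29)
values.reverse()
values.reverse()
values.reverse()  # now [2, -2]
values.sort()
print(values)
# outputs [-2, 2]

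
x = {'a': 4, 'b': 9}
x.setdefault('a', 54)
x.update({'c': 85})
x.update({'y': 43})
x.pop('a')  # 4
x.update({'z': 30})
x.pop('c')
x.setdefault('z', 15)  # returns 30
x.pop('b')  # 9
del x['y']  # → {'z': 30}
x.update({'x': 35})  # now {'z': 30, 'x': 35}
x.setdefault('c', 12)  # 12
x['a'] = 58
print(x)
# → {'z': 30, 'x': 35, 'c': 12, 'a': 58}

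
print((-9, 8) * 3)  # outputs (-9, 8, -9, 8, -9, 8)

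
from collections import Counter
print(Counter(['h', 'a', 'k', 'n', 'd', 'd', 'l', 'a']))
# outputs Counter({'a': 2, 'd': 2, 'h': 1, 'k': 1, 'n': 1, 'l': 1})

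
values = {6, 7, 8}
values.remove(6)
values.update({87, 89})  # {7, 8, 87, 89}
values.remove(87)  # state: {7, 8, 89}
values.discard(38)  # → {7, 8, 89}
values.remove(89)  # {7, 8}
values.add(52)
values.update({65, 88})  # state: {7, 8, 52, 65, 88}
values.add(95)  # {7, 8, 52, 65, 88, 95}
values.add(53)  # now {7, 8, 52, 53, 65, 88, 95}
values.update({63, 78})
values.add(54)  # {7, 8, 52, 53, 54, 63, 65, 78, 88, 95}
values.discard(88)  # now {7, 8, 52, 53, 54, 63, 65, 78, 95}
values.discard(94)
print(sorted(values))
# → [7, 8, 52, 53, 54, 63, 65, 78, 95]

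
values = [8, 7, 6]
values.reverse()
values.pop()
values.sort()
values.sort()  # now [6, 7]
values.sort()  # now [6, 7]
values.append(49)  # [6, 7, 49]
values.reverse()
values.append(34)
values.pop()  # 34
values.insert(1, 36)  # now [49, 36, 7, 6]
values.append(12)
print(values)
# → [49, 36, 7, 6, 12]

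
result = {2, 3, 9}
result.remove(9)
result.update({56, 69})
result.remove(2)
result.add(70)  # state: {3, 56, 69, 70}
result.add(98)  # {3, 56, 69, 70, 98}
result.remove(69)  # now {3, 56, 70, 98}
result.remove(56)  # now {3, 70, 98}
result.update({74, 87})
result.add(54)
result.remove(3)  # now {54, 70, 74, 87, 98}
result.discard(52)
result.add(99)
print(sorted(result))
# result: [54, 70, 74, 87, 98, 99]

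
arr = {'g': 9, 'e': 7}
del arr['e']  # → {'g': 9}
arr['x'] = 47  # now {'g': 9, 'x': 47}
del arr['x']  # {'g': 9}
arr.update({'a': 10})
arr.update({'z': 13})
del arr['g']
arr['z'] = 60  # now {'a': 10, 'z': 60}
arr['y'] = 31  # {'a': 10, 'z': 60, 'y': 31}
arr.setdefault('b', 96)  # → 96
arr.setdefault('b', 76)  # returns 96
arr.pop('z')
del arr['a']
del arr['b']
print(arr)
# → {'y': 31}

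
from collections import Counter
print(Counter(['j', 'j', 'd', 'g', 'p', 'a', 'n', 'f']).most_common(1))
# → [('j', 2)]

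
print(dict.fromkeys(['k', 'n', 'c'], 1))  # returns {'k': 1, 'n': 1, 'c': 1}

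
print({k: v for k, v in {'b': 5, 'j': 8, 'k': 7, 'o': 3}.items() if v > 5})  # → {'j': 8, 'k': 7}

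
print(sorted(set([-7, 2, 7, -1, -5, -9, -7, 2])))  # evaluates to [-9, -7, -5, -1, 2, 7]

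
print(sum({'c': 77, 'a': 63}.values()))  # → 140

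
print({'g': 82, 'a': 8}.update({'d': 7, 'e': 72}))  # None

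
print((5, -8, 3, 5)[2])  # 3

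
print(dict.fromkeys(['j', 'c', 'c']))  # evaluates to {'j': None, 'c': None}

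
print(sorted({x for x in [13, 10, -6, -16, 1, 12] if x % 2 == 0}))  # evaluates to [-16, -6, 10, 12]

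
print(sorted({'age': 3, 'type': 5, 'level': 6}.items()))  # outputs [('age', 3), ('level', 6), ('type', 5)]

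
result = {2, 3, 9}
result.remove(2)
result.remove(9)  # {3}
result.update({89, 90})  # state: {3, 89, 90}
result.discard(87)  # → {3, 89, 90}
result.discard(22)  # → {3, 89, 90}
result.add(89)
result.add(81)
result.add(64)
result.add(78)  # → {3, 64, 78, 81, 89, 90}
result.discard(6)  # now {3, 64, 78, 81, 89, 90}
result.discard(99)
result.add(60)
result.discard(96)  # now {3, 60, 64, 78, 81, 89, 90}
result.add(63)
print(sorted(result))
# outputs [3, 60, 63, 64, 78, 81, 89, 90]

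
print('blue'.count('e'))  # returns 1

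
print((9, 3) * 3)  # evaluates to (9, 3, 9, 3, 9, 3)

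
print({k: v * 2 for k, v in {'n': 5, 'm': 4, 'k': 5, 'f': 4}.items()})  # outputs {'n': 10, 'm': 8, 'k': 10, 'f': 8}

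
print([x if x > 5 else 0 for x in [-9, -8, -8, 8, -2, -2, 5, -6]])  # [0, 0, 0, 8, 0, 0, 0, 0]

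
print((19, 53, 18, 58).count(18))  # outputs 1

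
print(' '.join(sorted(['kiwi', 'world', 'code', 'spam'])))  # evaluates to code kiwi spam world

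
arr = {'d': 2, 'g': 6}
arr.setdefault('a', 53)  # 53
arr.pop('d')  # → 2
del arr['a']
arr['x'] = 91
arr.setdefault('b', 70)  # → 70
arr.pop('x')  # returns 91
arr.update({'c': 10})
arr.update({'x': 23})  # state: {'g': 6, 'b': 70, 'c': 10, 'x': 23}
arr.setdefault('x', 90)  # 23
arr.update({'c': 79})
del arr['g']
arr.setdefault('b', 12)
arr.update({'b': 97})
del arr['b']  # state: {'c': 79, 'x': 23}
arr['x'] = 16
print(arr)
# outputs {'c': 79, 'x': 16}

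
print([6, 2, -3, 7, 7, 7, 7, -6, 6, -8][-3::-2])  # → [-6, 7, 7, 2]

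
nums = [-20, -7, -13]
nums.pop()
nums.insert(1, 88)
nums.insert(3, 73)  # [-20, 88, -7, 73]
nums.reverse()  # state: [73, -7, 88, -20]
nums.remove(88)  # [73, -7, -20]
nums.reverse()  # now [-20, -7, 73]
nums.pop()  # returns 73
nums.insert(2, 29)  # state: [-20, -7, 29]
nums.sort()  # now [-20, -7, 29]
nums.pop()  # 29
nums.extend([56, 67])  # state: [-20, -7, 56, 67]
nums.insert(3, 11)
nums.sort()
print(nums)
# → [-20, -7, 11, 56, 67]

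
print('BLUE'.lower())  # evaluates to blue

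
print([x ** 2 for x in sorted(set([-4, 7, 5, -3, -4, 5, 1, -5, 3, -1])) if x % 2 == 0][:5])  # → [16]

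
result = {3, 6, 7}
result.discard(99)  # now {3, 6, 7}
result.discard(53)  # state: {3, 6, 7}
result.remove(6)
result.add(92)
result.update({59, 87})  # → {3, 7, 59, 87, 92}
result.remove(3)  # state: {7, 59, 87, 92}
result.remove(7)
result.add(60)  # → {59, 60, 87, 92}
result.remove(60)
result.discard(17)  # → {59, 87, 92}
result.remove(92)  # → {59, 87}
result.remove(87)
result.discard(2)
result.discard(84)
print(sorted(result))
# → [59]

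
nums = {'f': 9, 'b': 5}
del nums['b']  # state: {'f': 9}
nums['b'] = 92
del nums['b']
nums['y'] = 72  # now {'f': 9, 'y': 72}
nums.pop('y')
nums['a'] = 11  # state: {'f': 9, 'a': 11}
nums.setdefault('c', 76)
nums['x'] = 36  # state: {'f': 9, 'a': 11, 'c': 76, 'x': 36}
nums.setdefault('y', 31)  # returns 31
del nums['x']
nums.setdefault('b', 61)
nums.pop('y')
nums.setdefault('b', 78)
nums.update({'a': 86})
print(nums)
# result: {'f': 9, 'a': 86, 'c': 76, 'b': 61}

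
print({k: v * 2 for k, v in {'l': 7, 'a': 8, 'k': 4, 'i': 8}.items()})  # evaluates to {'l': 14, 'a': 16, 'k': 8, 'i': 16}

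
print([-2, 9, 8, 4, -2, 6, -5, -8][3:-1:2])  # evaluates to [4, 6]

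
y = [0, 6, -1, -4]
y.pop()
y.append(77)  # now [0, 6, -1, 77]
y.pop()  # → 77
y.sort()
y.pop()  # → 6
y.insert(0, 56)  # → [56, -1, 0]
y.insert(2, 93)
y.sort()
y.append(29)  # [-1, 0, 56, 93, 29]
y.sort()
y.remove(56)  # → [-1, 0, 29, 93]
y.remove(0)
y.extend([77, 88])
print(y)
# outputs [-1, 29, 93, 77, 88]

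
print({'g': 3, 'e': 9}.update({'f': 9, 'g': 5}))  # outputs None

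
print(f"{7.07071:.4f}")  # 7.0707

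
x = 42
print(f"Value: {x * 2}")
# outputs Value: 84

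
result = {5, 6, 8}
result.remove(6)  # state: {5, 8}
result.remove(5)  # {8}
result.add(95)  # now {8, 95}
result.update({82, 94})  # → {8, 82, 94, 95}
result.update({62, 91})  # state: {8, 62, 82, 91, 94, 95}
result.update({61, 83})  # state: {8, 61, 62, 82, 83, 91, 94, 95}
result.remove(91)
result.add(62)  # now {8, 61, 62, 82, 83, 94, 95}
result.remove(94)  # {8, 61, 62, 82, 83, 95}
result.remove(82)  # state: {8, 61, 62, 83, 95}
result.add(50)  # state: {8, 50, 61, 62, 83, 95}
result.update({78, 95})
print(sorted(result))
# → [8, 50, 61, 62, 78, 83, 95]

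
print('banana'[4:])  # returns na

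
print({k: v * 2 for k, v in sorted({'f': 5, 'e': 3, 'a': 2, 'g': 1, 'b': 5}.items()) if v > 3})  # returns {'b': 10, 'f': 10}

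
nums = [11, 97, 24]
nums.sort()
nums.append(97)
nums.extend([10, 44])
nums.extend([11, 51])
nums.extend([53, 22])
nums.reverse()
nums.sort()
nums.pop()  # 97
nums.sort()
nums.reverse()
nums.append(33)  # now [97, 53, 51, 44, 24, 22, 11, 11, 10, 33]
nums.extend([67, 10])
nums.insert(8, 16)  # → [97, 53, 51, 44, 24, 22, 11, 11, 16, 10, 33, 67, 10]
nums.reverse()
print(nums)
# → [10, 67, 33, 10, 16, 11, 11, 22, 24, 44, 51, 53, 97]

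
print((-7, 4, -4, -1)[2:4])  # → (-4, -1)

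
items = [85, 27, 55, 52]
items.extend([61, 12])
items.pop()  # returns 12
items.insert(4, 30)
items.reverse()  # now [61, 30, 52, 55, 27, 85]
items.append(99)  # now [61, 30, 52, 55, 27, 85, 99]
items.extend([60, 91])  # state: [61, 30, 52, 55, 27, 85, 99, 60, 91]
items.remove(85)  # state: [61, 30, 52, 55, 27, 99, 60, 91]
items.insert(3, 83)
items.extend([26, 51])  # [61, 30, 52, 83, 55, 27, 99, 60, 91, 26, 51]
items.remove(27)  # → [61, 30, 52, 83, 55, 99, 60, 91, 26, 51]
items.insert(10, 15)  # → [61, 30, 52, 83, 55, 99, 60, 91, 26, 51, 15]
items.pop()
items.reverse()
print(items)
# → [51, 26, 91, 60, 99, 55, 83, 52, 30, 61]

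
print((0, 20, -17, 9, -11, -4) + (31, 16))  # (0, 20, -17, 9, -11, -4, 31, 16)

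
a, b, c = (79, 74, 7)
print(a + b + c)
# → 160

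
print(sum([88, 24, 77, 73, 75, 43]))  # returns 380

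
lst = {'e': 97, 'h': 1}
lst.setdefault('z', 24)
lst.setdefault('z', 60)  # 24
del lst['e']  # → {'h': 1, 'z': 24}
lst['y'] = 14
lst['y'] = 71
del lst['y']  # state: {'h': 1, 'z': 24}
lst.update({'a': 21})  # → {'h': 1, 'z': 24, 'a': 21}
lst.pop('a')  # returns 21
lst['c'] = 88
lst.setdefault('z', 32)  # 24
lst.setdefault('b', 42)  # 42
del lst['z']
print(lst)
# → {'h': 1, 'c': 88, 'b': 42}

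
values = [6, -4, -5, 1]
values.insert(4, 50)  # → [6, -4, -5, 1, 50]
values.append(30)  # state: [6, -4, -5, 1, 50, 30]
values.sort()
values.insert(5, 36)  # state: [-5, -4, 1, 6, 30, 36, 50]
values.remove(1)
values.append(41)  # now [-5, -4, 6, 30, 36, 50, 41]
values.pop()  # 41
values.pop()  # 50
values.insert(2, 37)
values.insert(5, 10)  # [-5, -4, 37, 6, 30, 10, 36]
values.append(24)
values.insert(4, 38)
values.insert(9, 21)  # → [-5, -4, 37, 6, 38, 30, 10, 36, 24, 21]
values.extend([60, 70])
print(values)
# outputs [-5, -4, 37, 6, 38, 30, 10, 36, 24, 21, 60, 70]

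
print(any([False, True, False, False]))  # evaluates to True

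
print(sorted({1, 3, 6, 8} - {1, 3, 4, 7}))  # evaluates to [6, 8]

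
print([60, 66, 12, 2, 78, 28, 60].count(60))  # 2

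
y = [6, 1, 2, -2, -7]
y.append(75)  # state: [6, 1, 2, -2, -7, 75]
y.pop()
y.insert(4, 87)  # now [6, 1, 2, -2, 87, -7]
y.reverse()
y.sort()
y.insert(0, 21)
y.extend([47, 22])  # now [21, -7, -2, 1, 2, 6, 87, 47, 22]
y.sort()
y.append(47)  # [-7, -2, 1, 2, 6, 21, 22, 47, 87, 47]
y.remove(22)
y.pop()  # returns 47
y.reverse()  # [87, 47, 21, 6, 2, 1, -2, -7]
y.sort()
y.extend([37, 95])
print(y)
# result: [-7, -2, 1, 2, 6, 21, 47, 87, 37, 95]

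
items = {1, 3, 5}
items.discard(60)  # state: {1, 3, 5}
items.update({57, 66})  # {1, 3, 5, 57, 66}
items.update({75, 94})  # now {1, 3, 5, 57, 66, 75, 94}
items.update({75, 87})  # {1, 3, 5, 57, 66, 75, 87, 94}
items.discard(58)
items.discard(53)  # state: {1, 3, 5, 57, 66, 75, 87, 94}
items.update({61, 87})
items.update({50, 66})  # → {1, 3, 5, 50, 57, 61, 66, 75, 87, 94}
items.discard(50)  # {1, 3, 5, 57, 61, 66, 75, 87, 94}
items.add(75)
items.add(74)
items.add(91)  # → {1, 3, 5, 57, 61, 66, 74, 75, 87, 91, 94}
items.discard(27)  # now {1, 3, 5, 57, 61, 66, 74, 75, 87, 91, 94}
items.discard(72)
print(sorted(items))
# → [1, 3, 5, 57, 61, 66, 74, 75, 87, 91, 94]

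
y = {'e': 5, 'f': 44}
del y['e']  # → {'f': 44}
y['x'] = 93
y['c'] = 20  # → {'f': 44, 'x': 93, 'c': 20}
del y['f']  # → {'x': 93, 'c': 20}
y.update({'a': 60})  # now {'x': 93, 'c': 20, 'a': 60}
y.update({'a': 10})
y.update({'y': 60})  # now {'x': 93, 'c': 20, 'a': 10, 'y': 60}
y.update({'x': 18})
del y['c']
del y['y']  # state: {'x': 18, 'a': 10}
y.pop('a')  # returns 10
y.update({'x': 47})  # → {'x': 47}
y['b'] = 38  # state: {'x': 47, 'b': 38}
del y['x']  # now {'b': 38}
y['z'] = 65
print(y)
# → {'b': 38, 'z': 65}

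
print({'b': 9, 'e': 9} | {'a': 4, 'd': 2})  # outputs {'b': 9, 'e': 9, 'a': 4, 'd': 2}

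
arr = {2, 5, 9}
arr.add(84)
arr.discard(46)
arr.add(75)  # {2, 5, 9, 75, 84}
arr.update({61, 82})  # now {2, 5, 9, 61, 75, 82, 84}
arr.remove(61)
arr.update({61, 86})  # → {2, 5, 9, 61, 75, 82, 84, 86}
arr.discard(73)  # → {2, 5, 9, 61, 75, 82, 84, 86}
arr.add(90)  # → {2, 5, 9, 61, 75, 82, 84, 86, 90}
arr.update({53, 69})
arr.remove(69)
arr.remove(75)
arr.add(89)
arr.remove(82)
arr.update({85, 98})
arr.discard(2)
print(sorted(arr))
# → [5, 9, 53, 61, 84, 85, 86, 89, 90, 98]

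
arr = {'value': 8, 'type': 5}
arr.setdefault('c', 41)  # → 41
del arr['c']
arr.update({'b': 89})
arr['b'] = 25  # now {'value': 8, 'type': 5, 'b': 25}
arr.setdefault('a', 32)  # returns 32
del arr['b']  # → {'value': 8, 'type': 5, 'a': 32}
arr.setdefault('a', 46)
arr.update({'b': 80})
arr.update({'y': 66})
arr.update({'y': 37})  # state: {'value': 8, 'type': 5, 'a': 32, 'b': 80, 'y': 37}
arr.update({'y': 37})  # {'value': 8, 'type': 5, 'a': 32, 'b': 80, 'y': 37}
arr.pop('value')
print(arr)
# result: {'type': 5, 'a': 32, 'b': 80, 'y': 37}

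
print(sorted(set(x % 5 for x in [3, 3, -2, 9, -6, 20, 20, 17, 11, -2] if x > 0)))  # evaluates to [0, 1, 2, 3, 4]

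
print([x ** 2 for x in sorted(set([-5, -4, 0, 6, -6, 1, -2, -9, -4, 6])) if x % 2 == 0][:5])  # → [36, 16, 4, 0, 36]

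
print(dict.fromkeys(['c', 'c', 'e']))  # {'c': None, 'e': None}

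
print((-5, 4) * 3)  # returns (-5, 4, -5, 4, -5, 4)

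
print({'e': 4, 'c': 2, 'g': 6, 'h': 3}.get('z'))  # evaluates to None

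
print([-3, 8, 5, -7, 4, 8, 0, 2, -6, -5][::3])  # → [-3, -7, 0, -5]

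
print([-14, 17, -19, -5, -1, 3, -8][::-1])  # [-8, 3, -1, -5, -19, 17, -14]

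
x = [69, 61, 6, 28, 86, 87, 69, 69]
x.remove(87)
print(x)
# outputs [69, 61, 6, 28, 86, 69, 69]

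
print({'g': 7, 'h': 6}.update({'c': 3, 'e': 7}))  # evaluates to None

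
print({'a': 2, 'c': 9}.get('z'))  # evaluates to None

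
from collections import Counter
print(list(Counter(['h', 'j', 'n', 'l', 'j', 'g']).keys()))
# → ['h', 'j', 'n', 'l', 'g']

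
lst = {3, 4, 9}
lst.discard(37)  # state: {3, 4, 9}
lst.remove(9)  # {3, 4}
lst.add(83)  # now {3, 4, 83}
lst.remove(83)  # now {3, 4}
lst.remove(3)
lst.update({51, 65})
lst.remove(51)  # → {4, 65}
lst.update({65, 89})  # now {4, 65, 89}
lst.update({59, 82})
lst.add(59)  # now {4, 59, 65, 82, 89}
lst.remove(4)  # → {59, 65, 82, 89}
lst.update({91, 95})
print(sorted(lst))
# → [59, 65, 82, 89, 91, 95]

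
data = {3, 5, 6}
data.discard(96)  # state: {3, 5, 6}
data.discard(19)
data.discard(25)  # {3, 5, 6}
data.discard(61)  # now {3, 5, 6}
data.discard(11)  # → {3, 5, 6}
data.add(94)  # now {3, 5, 6, 94}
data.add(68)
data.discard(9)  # {3, 5, 6, 68, 94}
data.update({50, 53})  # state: {3, 5, 6, 50, 53, 68, 94}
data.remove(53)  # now {3, 5, 6, 50, 68, 94}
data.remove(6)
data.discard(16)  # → {3, 5, 50, 68, 94}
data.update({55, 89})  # {3, 5, 50, 55, 68, 89, 94}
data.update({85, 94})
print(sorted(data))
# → [3, 5, 50, 55, 68, 85, 89, 94]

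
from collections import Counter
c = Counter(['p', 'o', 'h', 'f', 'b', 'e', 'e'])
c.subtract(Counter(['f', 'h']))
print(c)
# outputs Counter({'e': 2, 'p': 1, 'o': 1, 'b': 1, 'h': 0, 'f': 0})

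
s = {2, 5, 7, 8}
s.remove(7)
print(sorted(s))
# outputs [2, 5, 8]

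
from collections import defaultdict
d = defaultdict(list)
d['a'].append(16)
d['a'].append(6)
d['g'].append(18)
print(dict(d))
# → {'a': [16, 6], 'g': [18]}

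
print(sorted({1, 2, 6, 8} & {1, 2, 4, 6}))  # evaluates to [1, 2, 6]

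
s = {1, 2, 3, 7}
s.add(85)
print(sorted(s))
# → [1, 2, 3, 7, 85]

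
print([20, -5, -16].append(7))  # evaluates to None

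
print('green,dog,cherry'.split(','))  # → ['green', 'dog', 'cherry']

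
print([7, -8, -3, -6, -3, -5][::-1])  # [-5, -3, -6, -3, -8, 7]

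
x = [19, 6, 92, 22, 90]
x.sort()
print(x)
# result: [6, 19, 22, 90, 92]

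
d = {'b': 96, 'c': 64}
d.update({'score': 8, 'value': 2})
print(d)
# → {'b': 96, 'c': 64, 'score': 8, 'value': 2}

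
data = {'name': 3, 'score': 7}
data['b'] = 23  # {'name': 3, 'score': 7, 'b': 23}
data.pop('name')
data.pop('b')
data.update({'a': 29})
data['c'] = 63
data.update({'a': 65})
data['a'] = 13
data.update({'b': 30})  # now {'score': 7, 'a': 13, 'c': 63, 'b': 30}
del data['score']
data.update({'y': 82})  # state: {'a': 13, 'c': 63, 'b': 30, 'y': 82}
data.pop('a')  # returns 13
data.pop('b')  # 30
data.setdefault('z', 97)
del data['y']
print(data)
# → {'c': 63, 'z': 97}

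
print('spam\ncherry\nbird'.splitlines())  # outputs ['spam', 'cherry', 'bird']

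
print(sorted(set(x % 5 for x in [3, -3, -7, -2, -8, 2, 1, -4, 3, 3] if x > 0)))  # [1, 2, 3]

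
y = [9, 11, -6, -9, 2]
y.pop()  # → 2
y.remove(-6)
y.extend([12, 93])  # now [9, 11, -9, 12, 93]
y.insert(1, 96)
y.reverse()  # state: [93, 12, -9, 11, 96, 9]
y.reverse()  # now [9, 96, 11, -9, 12, 93]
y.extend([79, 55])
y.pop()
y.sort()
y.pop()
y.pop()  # 93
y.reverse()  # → [79, 12, 11, 9, -9]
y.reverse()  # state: [-9, 9, 11, 12, 79]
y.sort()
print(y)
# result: [-9, 9, 11, 12, 79]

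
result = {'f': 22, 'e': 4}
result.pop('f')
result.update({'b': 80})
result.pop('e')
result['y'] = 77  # {'b': 80, 'y': 77}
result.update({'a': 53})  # {'b': 80, 'y': 77, 'a': 53}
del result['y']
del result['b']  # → {'a': 53}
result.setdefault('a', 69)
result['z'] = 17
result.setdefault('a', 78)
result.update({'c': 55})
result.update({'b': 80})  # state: {'a': 53, 'z': 17, 'c': 55, 'b': 80}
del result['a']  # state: {'z': 17, 'c': 55, 'b': 80}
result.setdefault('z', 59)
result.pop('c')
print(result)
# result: {'z': 17, 'b': 80}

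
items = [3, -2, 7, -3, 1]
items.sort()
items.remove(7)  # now [-3, -2, 1, 3]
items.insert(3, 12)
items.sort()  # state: [-3, -2, 1, 3, 12]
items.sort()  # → [-3, -2, 1, 3, 12]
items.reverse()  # [12, 3, 1, -2, -3]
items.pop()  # -3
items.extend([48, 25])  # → [12, 3, 1, -2, 48, 25]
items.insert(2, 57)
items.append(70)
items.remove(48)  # [12, 3, 57, 1, -2, 25, 70]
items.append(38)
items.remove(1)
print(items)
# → [12, 3, 57, -2, 25, 70, 38]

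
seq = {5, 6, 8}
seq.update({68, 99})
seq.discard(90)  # {5, 6, 8, 68, 99}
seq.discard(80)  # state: {5, 6, 8, 68, 99}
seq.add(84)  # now {5, 6, 8, 68, 84, 99}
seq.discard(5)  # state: {6, 8, 68, 84, 99}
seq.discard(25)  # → {6, 8, 68, 84, 99}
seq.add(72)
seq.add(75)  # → {6, 8, 68, 72, 75, 84, 99}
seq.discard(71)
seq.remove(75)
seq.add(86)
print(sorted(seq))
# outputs [6, 8, 68, 72, 84, 86, 99]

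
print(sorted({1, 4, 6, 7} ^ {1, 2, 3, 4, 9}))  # [2, 3, 6, 7, 9]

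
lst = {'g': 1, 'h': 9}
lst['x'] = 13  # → {'g': 1, 'h': 9, 'x': 13}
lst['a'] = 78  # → {'g': 1, 'h': 9, 'x': 13, 'a': 78}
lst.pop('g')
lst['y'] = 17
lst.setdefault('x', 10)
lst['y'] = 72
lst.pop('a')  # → 78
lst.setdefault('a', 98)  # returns 98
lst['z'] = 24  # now {'h': 9, 'x': 13, 'y': 72, 'a': 98, 'z': 24}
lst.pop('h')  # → 9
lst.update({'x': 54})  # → {'x': 54, 'y': 72, 'a': 98, 'z': 24}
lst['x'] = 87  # {'x': 87, 'y': 72, 'a': 98, 'z': 24}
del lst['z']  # {'x': 87, 'y': 72, 'a': 98}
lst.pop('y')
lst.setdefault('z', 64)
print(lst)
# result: {'x': 87, 'a': 98, 'z': 64}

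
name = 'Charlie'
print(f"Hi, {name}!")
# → Hi, Charlie!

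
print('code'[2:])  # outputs de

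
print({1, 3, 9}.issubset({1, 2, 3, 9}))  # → True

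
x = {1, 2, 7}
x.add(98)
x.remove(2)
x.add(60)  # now {1, 7, 60, 98}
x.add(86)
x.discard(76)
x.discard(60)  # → {1, 7, 86, 98}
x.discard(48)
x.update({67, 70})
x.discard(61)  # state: {1, 7, 67, 70, 86, 98}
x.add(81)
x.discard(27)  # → {1, 7, 67, 70, 81, 86, 98}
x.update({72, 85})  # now {1, 7, 67, 70, 72, 81, 85, 86, 98}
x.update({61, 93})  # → {1, 7, 61, 67, 70, 72, 81, 85, 86, 93, 98}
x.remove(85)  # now {1, 7, 61, 67, 70, 72, 81, 86, 93, 98}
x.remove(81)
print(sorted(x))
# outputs [1, 7, 61, 67, 70, 72, 86, 93, 98]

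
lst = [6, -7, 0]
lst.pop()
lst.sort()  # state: [-7, 6]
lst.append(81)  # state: [-7, 6, 81]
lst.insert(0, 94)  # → [94, -7, 6, 81]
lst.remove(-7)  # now [94, 6, 81]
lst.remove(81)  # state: [94, 6]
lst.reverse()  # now [6, 94]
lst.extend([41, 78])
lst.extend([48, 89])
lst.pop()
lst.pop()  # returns 48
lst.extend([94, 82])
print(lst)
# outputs [6, 94, 41, 78, 94, 82]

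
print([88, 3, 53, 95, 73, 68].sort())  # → None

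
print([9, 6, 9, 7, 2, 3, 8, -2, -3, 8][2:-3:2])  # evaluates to [9, 2, 8]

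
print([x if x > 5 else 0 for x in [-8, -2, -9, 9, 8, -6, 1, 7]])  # [0, 0, 0, 9, 8, 0, 0, 7]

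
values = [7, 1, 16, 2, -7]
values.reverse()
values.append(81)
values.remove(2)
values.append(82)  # [-7, 16, 1, 7, 81, 82]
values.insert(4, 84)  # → [-7, 16, 1, 7, 84, 81, 82]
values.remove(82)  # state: [-7, 16, 1, 7, 84, 81]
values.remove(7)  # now [-7, 16, 1, 84, 81]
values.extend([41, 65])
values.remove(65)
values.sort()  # [-7, 1, 16, 41, 81, 84]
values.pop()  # 84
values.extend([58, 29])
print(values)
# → [-7, 1, 16, 41, 81, 58, 29]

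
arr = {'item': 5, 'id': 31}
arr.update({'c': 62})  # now {'item': 5, 'id': 31, 'c': 62}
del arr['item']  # {'id': 31, 'c': 62}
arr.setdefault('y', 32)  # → 32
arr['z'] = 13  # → {'id': 31, 'c': 62, 'y': 32, 'z': 13}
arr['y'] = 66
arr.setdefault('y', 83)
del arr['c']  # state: {'id': 31, 'y': 66, 'z': 13}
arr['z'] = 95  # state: {'id': 31, 'y': 66, 'z': 95}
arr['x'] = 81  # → {'id': 31, 'y': 66, 'z': 95, 'x': 81}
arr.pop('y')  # 66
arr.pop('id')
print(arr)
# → {'z': 95, 'x': 81}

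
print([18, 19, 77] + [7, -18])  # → [18, 19, 77, 7, -18]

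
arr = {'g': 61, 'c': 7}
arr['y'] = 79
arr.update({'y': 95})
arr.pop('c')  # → 7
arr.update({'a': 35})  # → {'g': 61, 'y': 95, 'a': 35}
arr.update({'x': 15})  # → {'g': 61, 'y': 95, 'a': 35, 'x': 15}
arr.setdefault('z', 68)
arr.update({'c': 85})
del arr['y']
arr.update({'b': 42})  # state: {'g': 61, 'a': 35, 'x': 15, 'z': 68, 'c': 85, 'b': 42}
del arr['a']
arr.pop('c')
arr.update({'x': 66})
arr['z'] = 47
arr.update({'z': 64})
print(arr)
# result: {'g': 61, 'x': 66, 'z': 64, 'b': 42}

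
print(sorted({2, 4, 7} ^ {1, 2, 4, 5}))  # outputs [1, 5, 7]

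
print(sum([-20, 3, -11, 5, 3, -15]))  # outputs -35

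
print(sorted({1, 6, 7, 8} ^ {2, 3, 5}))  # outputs [1, 2, 3, 5, 6, 7, 8]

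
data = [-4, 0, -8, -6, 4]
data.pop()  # 4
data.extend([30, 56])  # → [-4, 0, -8, -6, 30, 56]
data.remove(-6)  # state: [-4, 0, -8, 30, 56]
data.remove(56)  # [-4, 0, -8, 30]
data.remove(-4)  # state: [0, -8, 30]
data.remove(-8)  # [0, 30]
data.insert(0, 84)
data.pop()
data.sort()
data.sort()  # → [0, 84]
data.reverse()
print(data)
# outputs [84, 0]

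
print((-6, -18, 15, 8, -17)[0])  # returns -6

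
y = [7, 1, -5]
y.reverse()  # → [-5, 1, 7]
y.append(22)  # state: [-5, 1, 7, 22]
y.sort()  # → [-5, 1, 7, 22]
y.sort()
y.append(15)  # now [-5, 1, 7, 22, 15]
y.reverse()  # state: [15, 22, 7, 1, -5]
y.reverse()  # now [-5, 1, 7, 22, 15]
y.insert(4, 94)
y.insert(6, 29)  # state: [-5, 1, 7, 22, 94, 15, 29]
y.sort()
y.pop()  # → 94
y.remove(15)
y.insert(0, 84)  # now [84, -5, 1, 7, 22, 29]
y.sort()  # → [-5, 1, 7, 22, 29, 84]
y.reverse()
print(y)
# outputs [84, 29, 22, 7, 1, -5]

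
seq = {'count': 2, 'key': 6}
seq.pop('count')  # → 2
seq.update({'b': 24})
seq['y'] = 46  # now {'key': 6, 'b': 24, 'y': 46}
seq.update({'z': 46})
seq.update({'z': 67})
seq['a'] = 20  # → {'key': 6, 'b': 24, 'y': 46, 'z': 67, 'a': 20}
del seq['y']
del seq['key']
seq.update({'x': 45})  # {'b': 24, 'z': 67, 'a': 20, 'x': 45}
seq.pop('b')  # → 24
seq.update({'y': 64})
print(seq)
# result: {'z': 67, 'a': 20, 'x': 45, 'y': 64}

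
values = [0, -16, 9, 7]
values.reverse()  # [7, 9, -16, 0]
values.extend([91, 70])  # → [7, 9, -16, 0, 91, 70]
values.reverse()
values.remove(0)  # [70, 91, -16, 9, 7]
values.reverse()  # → [7, 9, -16, 91, 70]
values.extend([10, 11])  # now [7, 9, -16, 91, 70, 10, 11]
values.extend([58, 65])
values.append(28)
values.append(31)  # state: [7, 9, -16, 91, 70, 10, 11, 58, 65, 28, 31]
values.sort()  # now [-16, 7, 9, 10, 11, 28, 31, 58, 65, 70, 91]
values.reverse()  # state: [91, 70, 65, 58, 31, 28, 11, 10, 9, 7, -16]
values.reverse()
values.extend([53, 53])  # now [-16, 7, 9, 10, 11, 28, 31, 58, 65, 70, 91, 53, 53]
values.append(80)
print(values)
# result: [-16, 7, 9, 10, 11, 28, 31, 58, 65, 70, 91, 53, 53, 80]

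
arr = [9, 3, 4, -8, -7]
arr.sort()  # [-8, -7, 3, 4, 9]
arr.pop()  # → 9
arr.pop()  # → 4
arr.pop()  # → 3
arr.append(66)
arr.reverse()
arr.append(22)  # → [66, -7, -8, 22]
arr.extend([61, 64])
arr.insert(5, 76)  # [66, -7, -8, 22, 61, 76, 64]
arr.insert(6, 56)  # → [66, -7, -8, 22, 61, 76, 56, 64]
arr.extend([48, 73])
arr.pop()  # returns 73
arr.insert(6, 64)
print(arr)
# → [66, -7, -8, 22, 61, 76, 64, 56, 64, 48]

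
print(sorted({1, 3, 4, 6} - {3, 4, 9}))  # [1, 6]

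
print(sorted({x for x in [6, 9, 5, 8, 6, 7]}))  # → [5, 6, 7, 8, 9]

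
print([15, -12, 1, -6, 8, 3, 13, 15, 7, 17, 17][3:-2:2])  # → [-6, 3, 15]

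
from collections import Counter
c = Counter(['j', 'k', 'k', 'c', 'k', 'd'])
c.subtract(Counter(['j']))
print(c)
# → Counter({'k': 3, 'c': 1, 'd': 1, 'j': 0})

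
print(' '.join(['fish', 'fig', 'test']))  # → fish fig test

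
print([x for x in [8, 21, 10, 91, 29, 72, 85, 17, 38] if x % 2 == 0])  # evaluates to [8, 10, 72, 38]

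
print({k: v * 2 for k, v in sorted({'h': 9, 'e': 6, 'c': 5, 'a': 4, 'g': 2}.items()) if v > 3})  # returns {'a': 8, 'c': 10, 'e': 12, 'h': 18}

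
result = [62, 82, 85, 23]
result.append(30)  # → [62, 82, 85, 23, 30]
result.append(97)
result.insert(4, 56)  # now [62, 82, 85, 23, 56, 30, 97]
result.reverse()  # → [97, 30, 56, 23, 85, 82, 62]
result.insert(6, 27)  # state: [97, 30, 56, 23, 85, 82, 27, 62]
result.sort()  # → [23, 27, 30, 56, 62, 82, 85, 97]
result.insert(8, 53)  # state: [23, 27, 30, 56, 62, 82, 85, 97, 53]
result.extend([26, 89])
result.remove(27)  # [23, 30, 56, 62, 82, 85, 97, 53, 26, 89]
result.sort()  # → [23, 26, 30, 53, 56, 62, 82, 85, 89, 97]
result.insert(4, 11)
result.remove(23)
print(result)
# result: [26, 30, 53, 11, 56, 62, 82, 85, 89, 97]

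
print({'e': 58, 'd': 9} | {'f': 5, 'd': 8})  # {'e': 58, 'd': 8, 'f': 5}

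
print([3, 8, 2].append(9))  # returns None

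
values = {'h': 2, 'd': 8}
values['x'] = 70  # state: {'h': 2, 'd': 8, 'x': 70}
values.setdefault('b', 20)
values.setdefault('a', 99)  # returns 99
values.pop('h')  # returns 2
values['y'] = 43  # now {'d': 8, 'x': 70, 'b': 20, 'a': 99, 'y': 43}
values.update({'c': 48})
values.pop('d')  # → 8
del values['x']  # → {'b': 20, 'a': 99, 'y': 43, 'c': 48}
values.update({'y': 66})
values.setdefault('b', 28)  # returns 20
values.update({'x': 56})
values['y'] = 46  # {'b': 20, 'a': 99, 'y': 46, 'c': 48, 'x': 56}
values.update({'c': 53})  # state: {'b': 20, 'a': 99, 'y': 46, 'c': 53, 'x': 56}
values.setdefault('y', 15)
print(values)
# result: {'b': 20, 'a': 99, 'y': 46, 'c': 53, 'x': 56}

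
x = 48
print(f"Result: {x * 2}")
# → Result: 96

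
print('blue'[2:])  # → ue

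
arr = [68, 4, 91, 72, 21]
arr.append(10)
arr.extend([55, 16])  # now [68, 4, 91, 72, 21, 10, 55, 16]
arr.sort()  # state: [4, 10, 16, 21, 55, 68, 72, 91]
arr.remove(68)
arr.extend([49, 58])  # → [4, 10, 16, 21, 55, 72, 91, 49, 58]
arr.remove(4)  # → [10, 16, 21, 55, 72, 91, 49, 58]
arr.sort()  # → [10, 16, 21, 49, 55, 58, 72, 91]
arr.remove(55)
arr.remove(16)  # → [10, 21, 49, 58, 72, 91]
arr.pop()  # 91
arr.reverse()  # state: [72, 58, 49, 21, 10]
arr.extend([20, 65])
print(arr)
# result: [72, 58, 49, 21, 10, 20, 65]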